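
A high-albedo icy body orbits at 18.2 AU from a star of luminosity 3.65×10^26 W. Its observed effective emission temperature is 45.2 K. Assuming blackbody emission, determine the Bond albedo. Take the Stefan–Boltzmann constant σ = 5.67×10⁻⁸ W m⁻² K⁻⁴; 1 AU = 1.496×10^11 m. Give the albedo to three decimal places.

0.758

Orbital distance: d = 18.2 AU = 2.723×10^12 m.
S = L/(4πd²) = 3.918 W m⁻².
Energy balance: S(1−α)/4 = σT⁴, so 1−α = 4σT⁴/S.
σT⁴ = 0.2367 W m⁻², so 4σT⁴ = 0.9467 W m⁻².
Hence α = 1 − 0.9467/3.918 = 0.7584.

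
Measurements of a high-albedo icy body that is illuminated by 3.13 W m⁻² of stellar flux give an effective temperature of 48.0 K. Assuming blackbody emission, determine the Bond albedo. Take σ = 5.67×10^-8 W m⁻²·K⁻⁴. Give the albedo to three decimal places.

From σT⁴ = S(1−α)/4 we invert for α: 1−α = 4σT⁴/S.
4σT⁴ = 4·5.67×10⁻⁸·(48.0)⁴ = 1.204 W m⁻².
1−α = 1.204/3.130 = 0.3846, so α = 0.6154.

0.615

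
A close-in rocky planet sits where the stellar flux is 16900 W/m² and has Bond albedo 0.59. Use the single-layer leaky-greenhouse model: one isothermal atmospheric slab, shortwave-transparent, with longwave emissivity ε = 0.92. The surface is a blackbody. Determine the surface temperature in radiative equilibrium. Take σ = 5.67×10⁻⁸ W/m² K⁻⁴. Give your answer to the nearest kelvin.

Effective emission temperature (TOA balance): σT_e⁴ = S(1−α)/4 = 1732 W/m² → T_e = 418.1 K.
The surface balance (absorbed SW + ε·downward IR = σT_s⁴) with T_a⁴ = T_s⁴/2 reduces to T_s = T_e·[2/(2−ε)]^¼ = 487.7 K.

488 kelvin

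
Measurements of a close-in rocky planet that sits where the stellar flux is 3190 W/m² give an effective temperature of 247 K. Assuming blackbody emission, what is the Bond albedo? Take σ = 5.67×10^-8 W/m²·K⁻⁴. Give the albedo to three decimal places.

0.735

From σT⁴ = S(1−α)/4 we invert for α: 1−α = 4σT⁴/S.
σT⁴ = 211.0 W/m², so 4σT⁴ = 844.2 W/m².
1−α = 844.2/3190 = 0.2646, so α = 0.7354.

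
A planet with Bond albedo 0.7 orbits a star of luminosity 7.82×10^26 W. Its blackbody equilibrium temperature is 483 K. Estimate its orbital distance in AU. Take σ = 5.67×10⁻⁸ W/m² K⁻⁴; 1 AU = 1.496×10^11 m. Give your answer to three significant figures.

Energy balance gives S = 4σT⁴/(1−α) = 41140 W/m².
From L = 4πd²S, d = √(7.82×10^26/(4π·41140)) = 3.889×10^10 m = 0.2600 AU.

0.260 AU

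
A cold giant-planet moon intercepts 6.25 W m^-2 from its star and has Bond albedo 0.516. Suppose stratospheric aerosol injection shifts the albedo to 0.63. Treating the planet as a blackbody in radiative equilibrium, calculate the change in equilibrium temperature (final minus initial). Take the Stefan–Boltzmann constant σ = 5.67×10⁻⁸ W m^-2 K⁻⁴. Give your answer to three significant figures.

Initial: T₁ = [S(1−0.516)/(4σ)]^(1/4) = 60.43 K.
After:  T₂ = [6.250·0.37/(4σ)]^(1/4) = 56.51 K.
Change: 56.51 − 60.43 = -3.925 K.

-3.92 K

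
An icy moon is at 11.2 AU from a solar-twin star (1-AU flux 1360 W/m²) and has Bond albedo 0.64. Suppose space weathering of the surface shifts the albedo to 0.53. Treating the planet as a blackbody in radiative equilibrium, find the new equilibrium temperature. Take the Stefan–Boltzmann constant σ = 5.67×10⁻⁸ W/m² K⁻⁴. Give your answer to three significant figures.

68.8 K

By the inverse-square law, S = 1360/11.2² = 10.84 W/m².
New equilibrium: T₂ = [(1−0.53)·10.84/(4σ)]^(1/4) = 68.85 K.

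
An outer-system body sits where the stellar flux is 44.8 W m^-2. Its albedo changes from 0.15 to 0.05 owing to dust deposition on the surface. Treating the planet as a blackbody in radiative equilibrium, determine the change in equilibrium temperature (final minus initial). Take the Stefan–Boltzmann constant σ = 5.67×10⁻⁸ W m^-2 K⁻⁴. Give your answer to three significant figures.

Initial: T₁ = [S(1−0.15)/(4σ)]^(1/4) = 113.8 K.
With α = 0.05, T₂ = 117.0 K.
ΔT = T₂ − T₁ = 3.210 K.

3.21 K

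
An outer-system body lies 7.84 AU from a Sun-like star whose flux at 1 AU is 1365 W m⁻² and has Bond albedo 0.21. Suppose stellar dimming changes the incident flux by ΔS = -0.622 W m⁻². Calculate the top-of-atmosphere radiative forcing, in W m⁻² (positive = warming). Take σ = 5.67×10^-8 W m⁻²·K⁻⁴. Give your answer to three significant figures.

Flux at the orbit: S = 1365/(7.84)² = 22.21 W m⁻².
ΔF = Δ[S(1−α)]/4 = (1−0.21)·-0.622/4 = -0.1228 W m⁻².

-0.123 W m⁻²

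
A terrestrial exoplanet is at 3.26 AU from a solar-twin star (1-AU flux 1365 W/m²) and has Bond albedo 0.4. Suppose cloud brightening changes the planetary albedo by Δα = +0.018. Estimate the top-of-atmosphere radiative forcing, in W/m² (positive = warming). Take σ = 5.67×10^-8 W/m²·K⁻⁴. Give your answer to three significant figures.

Irradiance scales as 1/d², so S = 1365 W/m² × (1/3.26)² = 128.4 W/m².
ΔF = −(S/4)Δα = −(128.4/4)×(+0.018) = -0.5780 W/m².

-0.578 W/m²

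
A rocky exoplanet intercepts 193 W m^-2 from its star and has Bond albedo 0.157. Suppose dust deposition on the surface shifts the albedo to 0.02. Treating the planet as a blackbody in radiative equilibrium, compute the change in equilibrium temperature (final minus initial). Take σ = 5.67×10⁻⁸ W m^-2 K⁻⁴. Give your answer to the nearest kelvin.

Before: T₁ = [193.0·0.843/(4σ)]^(1/4) = 163.7 K.
After:  T₂ = [193.0·0.98/(4σ)]^(1/4) = 169.9 K.
ΔT = T₂ − T₁ = 6.279 K.

6 K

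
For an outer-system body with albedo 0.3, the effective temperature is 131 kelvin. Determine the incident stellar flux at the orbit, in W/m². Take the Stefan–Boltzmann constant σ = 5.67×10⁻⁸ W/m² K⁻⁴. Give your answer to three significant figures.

95.4 W/m²

Invert the energy balance for S: S = 4σT⁴/(1−α).
σT⁴ = 5.67×10⁻⁸·(131)⁴ = 16.70 W/m².
So S = 4×16.70/(1−0.3) = 95.42 W/m².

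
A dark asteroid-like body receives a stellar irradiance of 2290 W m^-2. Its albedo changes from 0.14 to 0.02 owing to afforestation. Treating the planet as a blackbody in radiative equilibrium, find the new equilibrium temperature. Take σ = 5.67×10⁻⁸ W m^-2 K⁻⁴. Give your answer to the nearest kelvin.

315 K

T₂ = [S(1−α₂)/(4σ)]^(1/4) = [2290·0.98/(4σ)]^(1/4) = 315.4 K.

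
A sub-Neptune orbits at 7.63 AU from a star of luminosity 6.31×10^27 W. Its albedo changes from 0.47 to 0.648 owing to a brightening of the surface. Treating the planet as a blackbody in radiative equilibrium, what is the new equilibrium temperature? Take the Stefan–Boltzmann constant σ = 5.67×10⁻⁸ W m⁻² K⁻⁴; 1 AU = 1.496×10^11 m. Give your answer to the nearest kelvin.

156 kelvin

d = 7.63 × 1.496×10^11 m = 1.141×10^12 m.
Spreading L over a sphere of radius d: S = 6.31×10^27/(4π·1.14×10^12²) = 385.4 W m⁻².
With the new albedo, S(1−α₂)/4 = 33.91 W m⁻², so T₂ = 156.4 K.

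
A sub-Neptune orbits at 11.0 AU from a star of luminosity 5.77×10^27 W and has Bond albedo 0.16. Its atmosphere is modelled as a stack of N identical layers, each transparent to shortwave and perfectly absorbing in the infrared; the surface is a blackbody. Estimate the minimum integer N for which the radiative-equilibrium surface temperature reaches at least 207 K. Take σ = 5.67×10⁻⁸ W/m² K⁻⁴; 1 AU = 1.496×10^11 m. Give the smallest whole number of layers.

d = 11.0 × 1.496×10^11 m = 1.646×10^12 m.
Flux at the orbit: S = L/(4πd²) = 5.77×10^27/(4π·(1.65×10^12)²) = 169.6 W/m².
The effective emission temperature is T_e = [S(1−α)/(4σ)]^¼ = 158.3 K.
Need (N+1)T_e⁴ ≥ T_s⁴, i.e. N+1 ≥ (207/158.3)⁴ = 2.924.
Rounding up, N = 2.

2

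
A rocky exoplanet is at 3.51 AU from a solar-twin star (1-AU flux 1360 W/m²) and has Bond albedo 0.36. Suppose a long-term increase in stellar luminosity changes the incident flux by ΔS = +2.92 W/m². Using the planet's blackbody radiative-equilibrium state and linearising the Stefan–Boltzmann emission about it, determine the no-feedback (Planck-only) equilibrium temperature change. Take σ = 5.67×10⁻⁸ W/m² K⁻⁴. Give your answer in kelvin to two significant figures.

Flux at the orbit: S = 1360/(3.51)² = 110.4 W/m².
Unperturbed T_e = [110.4·(1−0.36)/(4σ)]^¼ = 132.9 K.
ΔF = Δ[S(1−α)]/4 = (1−0.36)·+2.92/4 = 0.4672 W/m².
Planck response: λ_P = 4σT_e³ = 4·5.67×10⁻⁸·(132.9)³ = 0.5318 W/m²/K.
So ΔT₀ = 0.4672/0.5318 = 0.879 K.

0.88 kelvin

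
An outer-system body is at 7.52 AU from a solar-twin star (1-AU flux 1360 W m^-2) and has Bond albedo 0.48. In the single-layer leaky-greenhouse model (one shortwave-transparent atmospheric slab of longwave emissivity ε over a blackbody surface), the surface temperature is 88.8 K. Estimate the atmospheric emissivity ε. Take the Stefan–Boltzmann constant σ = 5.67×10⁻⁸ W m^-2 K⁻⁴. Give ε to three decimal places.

0.226

By the inverse-square law, S = 1360/7.52² = 24.05 W m^-2.
TOA balance gives T_e = 86.17 K.
Inverting T_s⁴ = 2T_e⁴/(2−ε): (T_e/T_s)⁴ = 0.8868, so ε = 2(1 − 0.8868) = 0.2265.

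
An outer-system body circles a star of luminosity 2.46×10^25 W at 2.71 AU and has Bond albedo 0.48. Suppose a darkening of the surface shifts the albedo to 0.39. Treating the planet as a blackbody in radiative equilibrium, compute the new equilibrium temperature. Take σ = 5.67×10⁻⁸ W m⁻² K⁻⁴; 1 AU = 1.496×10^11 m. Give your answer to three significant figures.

d = 2.71 × 1.496×10^11 m = 4.054×10^11 m.
S = L/(4πd²) = 11.91 W m⁻².
T₂ = [S(1−α₂)/(4σ)]^(1/4) = [11.91·0.61/(4σ)]^(1/4) = 75.23 K.

75.2 kelvin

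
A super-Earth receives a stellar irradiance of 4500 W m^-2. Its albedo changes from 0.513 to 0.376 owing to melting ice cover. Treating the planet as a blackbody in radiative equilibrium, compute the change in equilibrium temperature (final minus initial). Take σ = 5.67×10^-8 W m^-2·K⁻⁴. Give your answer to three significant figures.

With α = 0.513, T₁ = 313.5 K.
Final:   T₂ = [S(1−0.376)/(4σ)]^(1/4) = 333.6 K.
ΔT = T₂ − T₁ = 20.04 K.

20.0 K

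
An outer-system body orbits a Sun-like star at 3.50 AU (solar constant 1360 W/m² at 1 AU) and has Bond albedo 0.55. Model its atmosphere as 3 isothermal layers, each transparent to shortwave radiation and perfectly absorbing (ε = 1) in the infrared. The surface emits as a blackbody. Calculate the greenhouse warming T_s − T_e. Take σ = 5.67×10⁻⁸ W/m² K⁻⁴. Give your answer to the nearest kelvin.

50 K

Irradiance scales as 1/d², so S = 1360 W/m² × (1/3.50)² = 111.0 W/m².
OLR = S(1−α)/4 = 12.49 W/m²; the top layer radiates at T_e = 121.8 K.
T_s = (N+1)^(1/4)·T_e = 172.3 K.
So the greenhouse effect raises the surface by 172.3 − 121.8 = 50.46 K.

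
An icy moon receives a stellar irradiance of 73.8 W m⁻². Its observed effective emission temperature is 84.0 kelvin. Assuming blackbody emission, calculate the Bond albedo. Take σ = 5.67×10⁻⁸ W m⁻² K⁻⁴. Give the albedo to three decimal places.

0.847

Rearranging the radiative balance, α = 1 − 4σT⁴/S.
σT⁴ = 2.823 W m⁻², so 4σT⁴ = 11.29 W m⁻².
Hence α = 1 − 11.29/73.80 = 0.8470.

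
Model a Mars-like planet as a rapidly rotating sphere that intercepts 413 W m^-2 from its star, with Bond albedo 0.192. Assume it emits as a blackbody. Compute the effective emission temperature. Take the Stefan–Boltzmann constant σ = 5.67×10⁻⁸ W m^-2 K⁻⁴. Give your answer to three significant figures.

Averaging over the sphere, the absorbed flux is S(1−α)/4 = 83.43 W m^-2.
Balancing against σT⁴: T = (83.43/5.67×10⁻⁸)^(1/4) = 195.9 K.

196 kelvin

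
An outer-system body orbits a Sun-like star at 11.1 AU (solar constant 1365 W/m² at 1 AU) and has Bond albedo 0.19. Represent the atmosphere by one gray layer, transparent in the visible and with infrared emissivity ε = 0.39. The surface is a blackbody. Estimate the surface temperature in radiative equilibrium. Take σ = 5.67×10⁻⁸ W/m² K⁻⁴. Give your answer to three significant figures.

83.7 kelvin

By the inverse-square law, S = 1365/11.1² = 11.08 W/m².
At the top of the atmosphere, σT_e⁴ = S(1−α)/4 = 2.243 W/m², giving T_e = 79.31 K.
The surface balance (absorbed SW + ε·downward IR = σT_s⁴) with T_a⁴ = T_s⁴/2 reduces to T_s = T_e·[2/(2−ε)]^¼ = 83.73 K.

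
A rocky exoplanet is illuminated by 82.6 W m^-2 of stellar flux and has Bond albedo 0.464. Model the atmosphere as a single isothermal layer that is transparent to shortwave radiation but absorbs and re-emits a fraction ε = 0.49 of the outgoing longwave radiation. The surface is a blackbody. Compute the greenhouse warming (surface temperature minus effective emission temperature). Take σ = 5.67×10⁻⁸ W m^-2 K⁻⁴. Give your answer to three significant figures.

The planet radiates to space at T_e = [S(1−α)/(4σ)]^(1/4) = 118.2 K.
The surface balance (absorbed SW + ε·downward IR = σT_s⁴) with T_a⁴ = T_s⁴/2 reduces to T_s = T_e·[2/(2−ε)]^¼ = 126.8 K.
T_s − T_e = 126.8 − 118.2 = 8.604 K.

8.60 kelvin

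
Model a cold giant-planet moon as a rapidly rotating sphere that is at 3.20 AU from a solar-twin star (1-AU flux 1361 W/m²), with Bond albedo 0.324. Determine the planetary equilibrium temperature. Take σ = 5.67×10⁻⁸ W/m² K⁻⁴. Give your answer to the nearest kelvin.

141 K

Irradiance scales as 1/d², so S = 1361 W/m² × (1/3.20)² = 132.9 W/m².
Averaging over the sphere, the absorbed flux is S(1−α)/4 = 22.46 W/m².
Balancing against σT⁴: T = (22.46/5.67×10⁻⁸)^(1/4) = 141.1 K.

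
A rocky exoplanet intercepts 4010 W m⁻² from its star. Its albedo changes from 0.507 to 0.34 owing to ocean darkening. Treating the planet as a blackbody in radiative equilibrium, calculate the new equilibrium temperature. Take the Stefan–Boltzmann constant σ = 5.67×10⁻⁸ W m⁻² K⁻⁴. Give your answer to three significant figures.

329 K

With the new albedo, S(1−α₂)/4 = 661.6 W m⁻², so T₂ = 328.7 K.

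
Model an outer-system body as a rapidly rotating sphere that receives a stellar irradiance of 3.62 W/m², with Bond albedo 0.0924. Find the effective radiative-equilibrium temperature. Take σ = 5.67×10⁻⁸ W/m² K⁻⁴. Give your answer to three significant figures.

Absorbed flux (global mean): S(1−α)/4 = 3.620·0.908/4 = 0.8214 W/m².
Set σT⁴ = 0.8214 → T = (0.8214/σ)^(1/4) = 61.69 K.

61.7 K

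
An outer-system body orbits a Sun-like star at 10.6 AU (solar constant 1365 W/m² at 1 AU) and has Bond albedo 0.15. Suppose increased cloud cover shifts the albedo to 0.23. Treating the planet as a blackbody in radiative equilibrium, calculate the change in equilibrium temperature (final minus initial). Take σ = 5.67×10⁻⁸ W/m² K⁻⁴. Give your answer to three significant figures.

Flux at the orbit: S = 1365/(10.6)² = 12.15 W/m².
With α = 0.15, T₁ = 82.14 K.
After:  T₂ = [12.15·0.77/(4σ)]^(1/4) = 80.14 K.
Change: 80.14 − 82.14 = -2.005 K.

-2.01 K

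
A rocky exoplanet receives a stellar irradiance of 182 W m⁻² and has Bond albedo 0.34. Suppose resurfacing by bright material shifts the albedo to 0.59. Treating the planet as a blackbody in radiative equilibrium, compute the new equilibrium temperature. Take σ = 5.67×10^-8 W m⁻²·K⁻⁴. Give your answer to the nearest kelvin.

T₂ = [S(1−α₂)/(4σ)]^(1/4) = [182.0·0.41/(4σ)]^(1/4) = 134.7 K.

135 K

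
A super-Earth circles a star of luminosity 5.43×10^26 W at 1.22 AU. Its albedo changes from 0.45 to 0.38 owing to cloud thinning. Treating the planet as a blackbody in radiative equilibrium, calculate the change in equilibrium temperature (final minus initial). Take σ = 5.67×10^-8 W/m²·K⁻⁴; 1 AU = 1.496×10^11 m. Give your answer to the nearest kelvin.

Orbital distance: d = 1.22 AU = 1.825×10^11 m.
Spreading L over a sphere of radius d: S = 5.43×10^26/(4π·1.83×10^11²) = 1297 W/m².
Initial: T₁ = [S(1−0.45)/(4σ)]^(1/4) = 236.8 K.
With α = 0.38, T₂ = 244.0 K.
Change: 244.0 − 236.8 = 7.200 K.

7 kelvin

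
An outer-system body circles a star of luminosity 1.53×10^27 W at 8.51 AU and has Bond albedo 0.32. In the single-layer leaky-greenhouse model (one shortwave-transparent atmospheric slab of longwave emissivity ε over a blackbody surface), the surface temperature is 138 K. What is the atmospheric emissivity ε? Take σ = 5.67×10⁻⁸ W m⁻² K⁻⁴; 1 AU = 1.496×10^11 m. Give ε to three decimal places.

Orbital distance: d = 8.51 AU = 1.273×10^12 m.
S = L/(4πd²) = 75.12 W m⁻².
TOA balance gives T_e = 122.5 K.
T_s⁴ = T_e⁴·2/(2−ε) → ε = 2 − 2(T_e/T_s)⁴ = 2 − 2·(122.5/138)⁴ = 0.7580.

0.758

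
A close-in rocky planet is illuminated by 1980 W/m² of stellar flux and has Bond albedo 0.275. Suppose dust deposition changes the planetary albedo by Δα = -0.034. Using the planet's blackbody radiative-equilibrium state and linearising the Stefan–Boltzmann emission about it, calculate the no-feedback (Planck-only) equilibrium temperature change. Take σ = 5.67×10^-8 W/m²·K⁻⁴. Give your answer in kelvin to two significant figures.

3.3 K

The baseline emission temperature is T_e = 282.1 K.
The change in absorbed flux is Δ[S(1−α)/4] = −SΔα/4 = 16.83 W/m².
Planck response: λ_P = 4σT_e³ = 4·5.67×10⁻⁸·(282.1)³ = 5.089 W/m²/K.
So ΔT₀ = 16.83/5.089 = 3.31 K.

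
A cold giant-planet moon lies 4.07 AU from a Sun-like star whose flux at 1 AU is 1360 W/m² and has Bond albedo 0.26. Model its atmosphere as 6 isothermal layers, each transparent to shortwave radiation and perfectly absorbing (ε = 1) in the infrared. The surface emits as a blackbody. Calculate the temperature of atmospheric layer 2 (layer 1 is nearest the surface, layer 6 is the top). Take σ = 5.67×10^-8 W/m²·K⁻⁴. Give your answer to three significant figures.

Flux at the orbit: S = 1360/(4.07)² = 82.10 W/m².
OLR = S(1−α)/4 = 15.19 W/m²; the top layer radiates at T_e = 127.9 K.
The net upward flux σT_e⁴ is constant between every pair of levels, so T_k⁴ = (N+1−k)T_e⁴.
With k = 2: T_2 = (6+1−2)^¼·127.9 K = 191.3 K.

191 kelvin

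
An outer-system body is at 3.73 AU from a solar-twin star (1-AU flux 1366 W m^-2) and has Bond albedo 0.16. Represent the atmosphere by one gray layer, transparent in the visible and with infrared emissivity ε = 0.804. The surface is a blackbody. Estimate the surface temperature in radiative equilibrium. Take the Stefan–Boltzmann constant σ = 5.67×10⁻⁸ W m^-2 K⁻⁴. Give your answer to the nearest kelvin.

Irradiance scales as 1/d², so S = 1366 W m^-2 × (1/3.73)² = 98.18 W m^-2.
At the top of the atmosphere, σT_e⁴ = S(1−α)/4 = 20.62 W m^-2, giving T_e = 138.1 K.
The surface balance (absorbed SW + ε·downward IR = σT_s⁴) with T_a⁴ = T_s⁴/2 reduces to T_s = T_e·[2/(2−ε)]^¼ = 157.0 K.

157 K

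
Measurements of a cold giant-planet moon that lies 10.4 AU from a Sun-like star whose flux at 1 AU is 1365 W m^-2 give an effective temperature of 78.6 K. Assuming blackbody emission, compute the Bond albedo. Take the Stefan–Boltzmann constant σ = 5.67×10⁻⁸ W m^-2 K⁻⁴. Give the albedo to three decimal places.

0.314

By the inverse-square law, S = 1365/10.4² = 12.62 W m^-2.
Energy balance: S(1−α)/4 = σT⁴, so 1−α = 4σT⁴/S.
σT⁴ = 2.164 W m^-2, so 4σT⁴ = 8.656 W m^-2.
1−α = 8.656/12.62 = 0.6859, so α = 0.3141.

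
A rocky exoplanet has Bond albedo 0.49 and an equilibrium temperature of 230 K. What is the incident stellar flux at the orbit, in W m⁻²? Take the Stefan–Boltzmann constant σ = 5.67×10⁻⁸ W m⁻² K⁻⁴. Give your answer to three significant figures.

Invert the energy balance for S: S = 4σT⁴/(1−α).
The emitted flux is σT⁴ = 158.7 W m⁻².
So S = 4×158.7/(1−0.49) = 1244 W m⁻².

1240 W m⁻²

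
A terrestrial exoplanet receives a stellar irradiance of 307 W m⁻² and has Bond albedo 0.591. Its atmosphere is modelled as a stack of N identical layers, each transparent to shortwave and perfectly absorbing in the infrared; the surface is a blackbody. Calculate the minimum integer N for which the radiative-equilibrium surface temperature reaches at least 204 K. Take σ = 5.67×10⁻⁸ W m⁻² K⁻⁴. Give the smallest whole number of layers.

OLR = S(1−α)/4 = 31.39 W m⁻²; the top layer radiates at T_e = 153.4 K.
T_s = (N+1)^(1/4)·T_e ≥ 204 K requires N+1 ≥ (T_s/T_e)⁴ = (204/153.4)⁴ = 3.128.
The minimum whole number is N = 3.

3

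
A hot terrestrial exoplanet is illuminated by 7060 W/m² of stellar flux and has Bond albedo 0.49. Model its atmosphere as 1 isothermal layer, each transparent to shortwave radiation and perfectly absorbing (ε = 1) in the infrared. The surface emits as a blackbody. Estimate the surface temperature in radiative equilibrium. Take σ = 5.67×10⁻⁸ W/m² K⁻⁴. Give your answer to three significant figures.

The effective emission temperature is T_e = [S(1−α)/(4σ)]^¼ = 355.0 K.
For an N-layer opaque stack, T_s⁴ = (N+1)T_e⁴, hence T_s = (2)^(1/4)×355.0 K = 422.1 K.

422 K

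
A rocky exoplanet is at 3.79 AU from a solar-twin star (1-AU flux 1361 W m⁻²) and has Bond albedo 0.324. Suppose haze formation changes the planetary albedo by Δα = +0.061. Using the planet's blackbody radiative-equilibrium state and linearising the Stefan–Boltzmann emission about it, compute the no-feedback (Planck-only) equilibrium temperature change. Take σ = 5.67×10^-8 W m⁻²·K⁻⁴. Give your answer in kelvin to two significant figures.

-2.9 K

Irradiance scales as 1/d², so S = 1361 W m⁻² × (1/3.79)² = 94.75 W m⁻².
The baseline emission temperature is T_e = 129.6 K.
TOA radiative forcing: ΔF = −S·Δα/4 = −94.75·(+0.061)/4 = -1.445 W m⁻².
Planck response: λ_P = 4σT_e³ = 4·5.67×10⁻⁸·(129.6)³ = 0.4941 W m⁻²/K.
Hence the no-feedback warming is ΔF/(4σT_e³) = -2.92 K.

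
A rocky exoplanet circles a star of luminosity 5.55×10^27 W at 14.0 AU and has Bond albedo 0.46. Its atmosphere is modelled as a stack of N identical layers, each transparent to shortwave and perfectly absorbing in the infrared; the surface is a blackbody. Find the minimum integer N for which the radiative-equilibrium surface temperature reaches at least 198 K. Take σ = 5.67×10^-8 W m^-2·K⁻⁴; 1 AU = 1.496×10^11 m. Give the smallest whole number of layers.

d = 14.0 × 1.496×10^11 m = 2.094×10^12 m.
S = L/(4πd²) = 100.7 W m^-2.
Top-of-atmosphere balance: σT_e⁴ = S(1−α)/4 = 13.59 W m^-2 → T_e = 124.4 K.
Need (N+1)T_e⁴ ≥ T_s⁴, i.e. N+1 ≥ (198/124.4)⁴ = 6.411.
Rounding up, N = 6.

6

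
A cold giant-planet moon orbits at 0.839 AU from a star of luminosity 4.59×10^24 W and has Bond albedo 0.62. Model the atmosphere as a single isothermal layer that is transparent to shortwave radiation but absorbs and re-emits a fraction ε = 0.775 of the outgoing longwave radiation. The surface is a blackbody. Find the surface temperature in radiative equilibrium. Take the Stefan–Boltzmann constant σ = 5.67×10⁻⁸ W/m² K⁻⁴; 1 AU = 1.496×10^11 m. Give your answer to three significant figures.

Orbital distance: d = 0.839 AU = 1.255×10^11 m.
S = L/(4πd²) = 23.19 W/m².
Effective emission temperature (TOA balance): σT_e⁴ = S(1−α)/4 = 2.203 W/m² → T_e = 78.95 K.
The surface balance (absorbed SW + ε·downward IR = σT_s⁴) with T_a⁴ = T_s⁴/2 reduces to T_s = T_e·[2/(2−ε)]^¼ = 89.24 K.

89.2 K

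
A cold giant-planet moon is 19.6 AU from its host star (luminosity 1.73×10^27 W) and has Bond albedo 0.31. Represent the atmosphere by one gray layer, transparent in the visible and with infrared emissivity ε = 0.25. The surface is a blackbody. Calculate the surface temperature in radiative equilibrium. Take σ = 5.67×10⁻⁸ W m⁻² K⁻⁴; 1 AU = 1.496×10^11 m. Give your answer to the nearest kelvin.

Orbital distance: d = 19.6 AU = 2.932×10^12 m.
S = L/(4πd²) = 16.01 W m⁻².
At the top of the atmosphere, σT_e⁴ = S(1−α)/4 = 2.762 W m⁻², giving T_e = 83.54 K.
The surface balance (absorbed SW + ε·downward IR = σT_s⁴) with T_a⁴ = T_s⁴/2 reduces to T_s = T_e·[2/(2−ε)]^¼ = 86.38 K.

86 kelvin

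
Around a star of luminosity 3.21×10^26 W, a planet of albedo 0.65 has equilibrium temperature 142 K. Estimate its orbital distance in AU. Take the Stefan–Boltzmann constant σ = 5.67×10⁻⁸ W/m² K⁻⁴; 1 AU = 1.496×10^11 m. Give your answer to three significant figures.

Energy balance gives S = 4σT⁴/(1−α) = 263.5 W/m².
Then d = [L/(4πS)]^(1/2) = 3.114×10^11 m, i.e. 2.081 AU.

2.08 AU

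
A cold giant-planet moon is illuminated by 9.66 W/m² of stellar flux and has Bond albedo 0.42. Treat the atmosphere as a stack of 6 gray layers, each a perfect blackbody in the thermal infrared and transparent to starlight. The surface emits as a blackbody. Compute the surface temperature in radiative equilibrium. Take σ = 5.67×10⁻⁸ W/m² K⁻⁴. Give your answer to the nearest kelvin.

The effective emission temperature is T_e = [S(1−α)/(4σ)]^¼ = 70.50 K.
Layer-by-layer balance gives σT_s⁴ = (N+1)σT_e⁴, so T_s = 7^¼·70.50 = 114.7 K.

115 kelvin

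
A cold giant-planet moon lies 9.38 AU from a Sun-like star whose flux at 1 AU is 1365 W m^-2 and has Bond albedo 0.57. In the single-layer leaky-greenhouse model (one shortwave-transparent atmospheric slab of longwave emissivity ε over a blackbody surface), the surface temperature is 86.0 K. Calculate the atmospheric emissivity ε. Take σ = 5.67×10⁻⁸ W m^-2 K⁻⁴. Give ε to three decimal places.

0.925

Irradiance scales as 1/d², so S = 1365 W m^-2 × (1/9.38)² = 15.51 W m^-2.
TOA balance gives T_e = 73.64 K.
T_s⁴ = T_e⁴·2/(2−ε) → ε = 2 − 2(T_e/T_s)⁴ = 2 − 2·(73.64/86.0)⁴ = 0.9246.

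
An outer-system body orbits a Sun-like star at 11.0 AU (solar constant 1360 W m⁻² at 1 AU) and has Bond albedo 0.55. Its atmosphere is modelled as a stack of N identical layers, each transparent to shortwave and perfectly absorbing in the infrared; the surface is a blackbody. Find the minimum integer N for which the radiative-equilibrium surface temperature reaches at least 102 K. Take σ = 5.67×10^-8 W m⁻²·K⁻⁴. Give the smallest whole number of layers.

By the inverse-square law, S = 1360/11.0² = 11.24 W m⁻².
The effective emission temperature is T_e = [S(1−α)/(4σ)]^¼ = 68.72 K.
Need (N+1)T_e⁴ ≥ T_s⁴, i.e. N+1 ≥ (102/68.72)⁴ = 4.854.
So N ≥ 3.854; the smallest integer is N = 4.

4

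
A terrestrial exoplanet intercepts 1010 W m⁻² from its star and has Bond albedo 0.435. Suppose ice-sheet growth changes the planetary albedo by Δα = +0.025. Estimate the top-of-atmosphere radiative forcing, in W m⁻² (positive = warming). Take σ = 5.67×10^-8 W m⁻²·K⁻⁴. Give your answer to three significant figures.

-6.31 W m⁻²

ΔF = −(S/4)Δα = −(1010/4)×(+0.025) = -6.312 W m⁻².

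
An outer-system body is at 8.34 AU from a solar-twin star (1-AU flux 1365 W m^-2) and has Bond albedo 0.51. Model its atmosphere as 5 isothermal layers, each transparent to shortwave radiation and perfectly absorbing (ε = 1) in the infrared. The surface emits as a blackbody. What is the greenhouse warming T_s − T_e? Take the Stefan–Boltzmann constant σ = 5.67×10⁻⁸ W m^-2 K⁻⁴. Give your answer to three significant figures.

45.6 K

Irradiance scales as 1/d², so S = 1365 W m^-2 × (1/8.34)² = 19.62 W m^-2.
OLR = S(1−α)/4 = 2.404 W m^-2; the top layer radiates at T_e = 80.69 K.
Surface: T_s = (6)^¼·T_e = 126.3 K.
So the greenhouse effect raises the surface by 126.3 − 80.69 = 45.60 K.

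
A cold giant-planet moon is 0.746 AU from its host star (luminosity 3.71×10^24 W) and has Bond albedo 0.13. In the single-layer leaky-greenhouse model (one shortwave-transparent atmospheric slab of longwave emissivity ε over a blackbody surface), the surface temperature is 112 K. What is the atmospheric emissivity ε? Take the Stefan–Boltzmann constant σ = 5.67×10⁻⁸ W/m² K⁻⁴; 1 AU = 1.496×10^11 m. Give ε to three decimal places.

d = 0.746 × 1.496×10^11 m = 1.116×10^11 m.
Spreading L over a sphere of radius d: S = 3.71×10^24/(4π·1.12×10^11²) = 23.70 W/m².
Effective temperature: T_e = [S(1−α)/(4σ)]^(1/4) = 97.65 K.
Since (2−ε)/2 = (T_e/T_s)⁴ = 0.5779, ε = 0.8443.

0.844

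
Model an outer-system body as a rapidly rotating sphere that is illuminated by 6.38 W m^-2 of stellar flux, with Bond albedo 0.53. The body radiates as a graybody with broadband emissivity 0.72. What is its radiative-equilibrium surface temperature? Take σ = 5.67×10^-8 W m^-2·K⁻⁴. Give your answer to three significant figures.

Absorbed flux (global mean): S(1−α)/4 = 6.380·0.47/4 = 0.7496 W m^-2.
Radiative balance εσT⁴ = 0.7496 gives T = [0.7496/(0.72·σ)]^(1/4) = 65.46 K.

65.5 K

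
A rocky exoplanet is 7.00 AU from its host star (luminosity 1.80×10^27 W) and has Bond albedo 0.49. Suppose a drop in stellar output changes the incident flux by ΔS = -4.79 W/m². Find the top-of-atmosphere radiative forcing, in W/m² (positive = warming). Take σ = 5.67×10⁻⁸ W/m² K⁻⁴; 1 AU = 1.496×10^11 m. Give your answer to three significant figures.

d = 7.00 × 1.496×10^11 m = 1.047×10^12 m.
Spreading L over a sphere of radius d: S = 1.80×10^27/(4π·1.05×10^12²) = 130.6 W/m².
Only a fraction (1−α) is absorbed and it's spread over 4πR², so ΔF = (1−α)ΔS/4 = -0.6107 W/m².

-0.611 W/m²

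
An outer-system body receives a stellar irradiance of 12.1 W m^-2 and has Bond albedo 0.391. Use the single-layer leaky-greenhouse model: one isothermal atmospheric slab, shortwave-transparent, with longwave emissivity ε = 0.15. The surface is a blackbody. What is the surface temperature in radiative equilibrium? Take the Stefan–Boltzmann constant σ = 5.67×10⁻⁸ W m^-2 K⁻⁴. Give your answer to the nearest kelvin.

Effective emission temperature (TOA balance): σT_e⁴ = S(1−α)/4 = 1.842 W m^-2 → T_e = 75.50 K.
Surface balance with a leaky layer gives σT_s⁴ = σT_e⁴·2/(2−ε), so T_s = T_e·[2/(2−0.15)]^(1/4) = 76.98 K.

77 kelvin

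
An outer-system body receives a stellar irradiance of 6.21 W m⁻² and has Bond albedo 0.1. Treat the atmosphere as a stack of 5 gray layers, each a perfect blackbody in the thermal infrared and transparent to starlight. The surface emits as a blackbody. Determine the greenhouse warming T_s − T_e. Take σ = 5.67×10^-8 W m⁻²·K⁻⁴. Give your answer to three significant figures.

39.8 K

The effective emission temperature is T_e = [S(1−α)/(4σ)]^¼ = 70.46 K.
Surface: T_s = (6)^¼·T_e = 110.3 K.
So the greenhouse effect raises the surface by 110.3 − 70.46 = 39.81 K.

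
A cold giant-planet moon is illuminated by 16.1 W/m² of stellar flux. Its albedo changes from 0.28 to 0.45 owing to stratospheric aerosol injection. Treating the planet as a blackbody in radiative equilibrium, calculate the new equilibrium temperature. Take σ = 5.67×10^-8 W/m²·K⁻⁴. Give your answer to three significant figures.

New equilibrium: T₂ = [(1−0.45)·16.10/(4σ)]^(1/4) = 79.05 K.

79.0 K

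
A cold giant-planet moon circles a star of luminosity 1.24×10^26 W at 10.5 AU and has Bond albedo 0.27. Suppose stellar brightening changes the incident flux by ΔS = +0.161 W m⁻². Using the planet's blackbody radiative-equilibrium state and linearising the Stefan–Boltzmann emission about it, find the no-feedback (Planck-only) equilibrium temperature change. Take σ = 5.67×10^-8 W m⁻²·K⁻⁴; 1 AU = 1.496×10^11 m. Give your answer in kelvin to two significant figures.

Orbital distance: d = 10.5 AU = 1.571×10^12 m.
Spreading L over a sphere of radius d: S = 1.24×10^26/(4π·1.57×10^12²) = 3.999 W m⁻².
The baseline emission temperature is T_e = 59.90 K.
ΔF = Δ[S(1−α)]/4 = (1−0.27)·+0.161/4 = 0.02938 W m⁻².
Linearising σT⁴ gives d(σT⁴)/dT = 4σT_e³ = 0.04874 W m⁻² per K.
So ΔT₀ = 0.02938/0.04874 = 0.603 K.

0.60 kelvin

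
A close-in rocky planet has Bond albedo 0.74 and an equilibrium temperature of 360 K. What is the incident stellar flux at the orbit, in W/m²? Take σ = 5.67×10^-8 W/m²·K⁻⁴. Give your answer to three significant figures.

14700 W/m²

Invert the energy balance for S: S = 4σT⁴/(1−α).
The emitted flux is σT⁴ = 952.3 W/m².
S = 4·952.3/0.26 = 14650 W/m².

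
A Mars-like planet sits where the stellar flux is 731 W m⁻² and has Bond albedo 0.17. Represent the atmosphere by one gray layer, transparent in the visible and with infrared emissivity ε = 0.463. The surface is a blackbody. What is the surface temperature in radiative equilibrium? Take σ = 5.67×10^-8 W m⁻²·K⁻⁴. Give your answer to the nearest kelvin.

243 kelvin

The planet radiates to space at T_e = [S(1−α)/(4σ)]^(1/4) = 227.4 K.
The surface balance (absorbed SW + ε·downward IR = σT_s⁴) with T_a⁴ = T_s⁴/2 reduces to T_s = T_e·[2/(2−ε)]^¼ = 242.9 K.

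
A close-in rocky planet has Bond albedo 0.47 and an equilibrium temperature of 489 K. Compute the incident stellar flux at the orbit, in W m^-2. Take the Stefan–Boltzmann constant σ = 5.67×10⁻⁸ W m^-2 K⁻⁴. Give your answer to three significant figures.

Invert the energy balance for S: S = 4σT⁴/(1−α).
σT⁴ = 5.67×10⁻⁸·(489)⁴ = 3242 W m^-2.
S = 4·3242/0.53 = 24470 W m^-2.

24500 W m^-2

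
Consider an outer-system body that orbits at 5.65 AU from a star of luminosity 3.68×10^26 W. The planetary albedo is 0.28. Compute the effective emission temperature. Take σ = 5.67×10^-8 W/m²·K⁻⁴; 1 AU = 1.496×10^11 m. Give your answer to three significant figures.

Orbital distance: d = 5.65 AU = 8.452×10^11 m.
Spreading L over a sphere of radius d: S = 3.68×10^26/(4π·8.45×10^11²) = 40.99 W/m².
Averaging over the sphere, the absorbed flux is S(1−α)/4 = 7.378 W/m².
Balancing against σT⁴: T = (7.378/5.67×10⁻⁸)^(1/4) = 106.8 K.

107 K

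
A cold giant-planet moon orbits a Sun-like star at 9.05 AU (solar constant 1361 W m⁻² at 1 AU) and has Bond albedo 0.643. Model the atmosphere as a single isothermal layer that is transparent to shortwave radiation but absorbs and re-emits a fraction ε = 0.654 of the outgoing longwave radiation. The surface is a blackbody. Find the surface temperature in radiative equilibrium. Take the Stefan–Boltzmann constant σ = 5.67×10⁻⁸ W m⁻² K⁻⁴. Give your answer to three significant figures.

79.0 K

By the inverse-square law, S = 1361/9.05² = 16.62 W m⁻².
The planet radiates to space at T_e = [S(1−α)/(4σ)]^(1/4) = 71.51 K.
The surface balance (absorbed SW + ε·downward IR = σT_s⁴) with T_a⁴ = T_s⁴/2 reduces to T_s = T_e·[2/(2−ε)]^¼ = 78.96 K.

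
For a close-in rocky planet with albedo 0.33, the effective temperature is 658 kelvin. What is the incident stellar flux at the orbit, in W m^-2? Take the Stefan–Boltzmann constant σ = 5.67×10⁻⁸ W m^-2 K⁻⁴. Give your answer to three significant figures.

From S(1−α)/4 = σT⁴: S = 4σT⁴/(1−α).
The emitted flux is σT⁴ = 10630 W m^-2.
So S = 4×10630/(1−0.33) = 63460 W m^-2.

63500 W m^-2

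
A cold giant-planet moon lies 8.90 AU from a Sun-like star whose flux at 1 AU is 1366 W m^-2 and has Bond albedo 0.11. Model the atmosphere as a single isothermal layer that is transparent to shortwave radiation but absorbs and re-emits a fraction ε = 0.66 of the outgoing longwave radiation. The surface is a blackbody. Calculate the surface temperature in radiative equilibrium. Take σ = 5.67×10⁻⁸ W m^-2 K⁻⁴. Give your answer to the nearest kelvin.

By the inverse-square law, S = 1366/8.90² = 17.25 W m^-2.
Effective emission temperature (TOA balance): σT_e⁴ = S(1−α)/4 = 3.837 W m^-2 → T_e = 90.70 K.
For a single slab of emissivity ε, T_s⁴ = 2T_e⁴/(2−ε); thus T_s = 90.70·(1.493)^(1/4) = 100.3 K.

100 kelvin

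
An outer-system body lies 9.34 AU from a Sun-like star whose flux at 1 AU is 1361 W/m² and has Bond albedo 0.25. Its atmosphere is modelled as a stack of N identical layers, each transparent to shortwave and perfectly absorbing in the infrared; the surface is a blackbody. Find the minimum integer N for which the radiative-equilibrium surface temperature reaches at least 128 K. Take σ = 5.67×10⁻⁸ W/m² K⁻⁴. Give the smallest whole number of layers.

Flux at the orbit: S = 1361/(9.34)² = 15.60 W/m².
OLR = S(1−α)/4 = 2.925 W/m²; the top layer radiates at T_e = 84.75 K.
Since T_s⁴ = (N+1)T_e⁴, we need N ≥ (T_s/T_e)⁴ − 1 = 4.203.
The minimum whole number is N = 5.

5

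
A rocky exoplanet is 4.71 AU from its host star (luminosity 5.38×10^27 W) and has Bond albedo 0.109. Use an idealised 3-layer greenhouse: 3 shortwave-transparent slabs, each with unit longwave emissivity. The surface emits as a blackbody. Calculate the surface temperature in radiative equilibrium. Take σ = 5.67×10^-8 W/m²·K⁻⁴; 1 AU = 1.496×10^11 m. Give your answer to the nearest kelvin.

341 K

d = 4.71 × 1.496×10^11 m = 7.046×10^11 m.
Spreading L over a sphere of radius d: S = 5.38×10^27/(4π·7.05×10^11²) = 862.3 W/m².
OLR = S(1−α)/4 = 192.1 W/m²; the top layer radiates at T_e = 241.3 K.
With N = 3 opaque layers, T_s = (N+1)^(1/4)·T_e = 4^(1/4)·241.3 = 341.2 K.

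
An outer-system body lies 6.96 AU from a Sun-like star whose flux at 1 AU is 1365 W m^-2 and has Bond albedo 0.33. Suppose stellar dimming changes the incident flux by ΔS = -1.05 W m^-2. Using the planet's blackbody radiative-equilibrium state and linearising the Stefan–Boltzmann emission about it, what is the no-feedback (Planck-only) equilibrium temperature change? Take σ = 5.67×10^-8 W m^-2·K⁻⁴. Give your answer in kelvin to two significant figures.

-0.89 K

By the inverse-square law, S = 1365/6.96² = 28.18 W m^-2.
Unperturbed T_e = [28.18·(1−0.33)/(4σ)]^¼ = 95.52 K.
Only a fraction (1−α) is absorbed and it's spread over 4πR², so ΔF = (1−α)ΔS/4 = -0.1759 W m^-2.
Planck response: λ_P = 4σT_e³ = 4·5.67×10⁻⁸·(95.52)³ = 0.1977 W m^-2/K.
ΔT₀ = ΔF/λ_P = -0.1759/0.1977 = -0.890 K.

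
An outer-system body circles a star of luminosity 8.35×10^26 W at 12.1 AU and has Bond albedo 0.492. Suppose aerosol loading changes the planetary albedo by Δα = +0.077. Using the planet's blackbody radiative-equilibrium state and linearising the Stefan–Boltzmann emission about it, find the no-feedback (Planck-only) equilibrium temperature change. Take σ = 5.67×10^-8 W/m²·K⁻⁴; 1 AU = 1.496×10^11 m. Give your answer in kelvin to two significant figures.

Orbital distance: d = 12.1 AU = 1.810×10^12 m.
Flux at the orbit: S = L/(4πd²) = 8.35×10^26/(4π·(1.81×10^12)²) = 20.28 W/m².
The baseline emission temperature is T_e = 82.09 K.
The change in absorbed flux is Δ[S(1−α)/4] = −SΔα/4 = -0.3904 W/m².
Planck response: λ_P = 4σT_e³ = 4·5.67×10⁻⁸·(82.09)³ = 0.1255 W/m²/K.
So ΔT₀ = -0.3904/0.1255 = -3.11 K.

-3.1 K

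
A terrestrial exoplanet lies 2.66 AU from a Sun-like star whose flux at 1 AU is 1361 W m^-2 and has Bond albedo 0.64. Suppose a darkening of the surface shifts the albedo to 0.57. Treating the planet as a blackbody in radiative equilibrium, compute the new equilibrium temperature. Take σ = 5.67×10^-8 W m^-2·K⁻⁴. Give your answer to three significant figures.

By the inverse-square law, S = 1361/2.66² = 192.4 W m^-2.
New equilibrium: T₂ = [(1−0.57)·192.4/(4σ)]^(1/4) = 138.2 K.

138 kelvin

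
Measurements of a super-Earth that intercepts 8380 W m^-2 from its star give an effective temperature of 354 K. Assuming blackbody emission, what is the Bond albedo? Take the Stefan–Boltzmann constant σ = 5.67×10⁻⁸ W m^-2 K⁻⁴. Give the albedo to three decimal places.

0.575

Rearranging the radiative balance, α = 1 − 4σT⁴/S.
4σT⁴ = 4·5.67×10⁻⁸·(354)⁴ = 3562 W m^-2.
1−α = 3562/8380 = 0.4250, so α = 0.5750.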